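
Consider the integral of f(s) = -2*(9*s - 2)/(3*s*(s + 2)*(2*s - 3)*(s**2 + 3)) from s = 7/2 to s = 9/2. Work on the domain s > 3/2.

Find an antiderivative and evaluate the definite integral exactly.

The denominator factors as 3*s*(s + 2)*(2*s - 3)*(s**2 + 3); partial fractions split f into directly integrable pieces: 2*(17*s + 106)/(441*(s**2 + 3)) - 368/(1323*(2*s - 3)) + 20/(147*(s + 2)) - 2/(27*s).
F(s) = -2*log(s)/27 - 184*log(s - 3/2)/1323 + 20*log(s + 2)/147 + 17*log(s**2 + 3)/441 + 212*sqrt(3)*atan(sqrt(3)*s/3)/1323 is an antiderivative of f.
Check: d/ds[-2*log(s)/27 - 184*log(s - 3/2)/1323 + 20*log(s + 2)/147 + 17*log(s**2 + 3)/441 + 212*sqrt(3)*atan(sqrt(3)*s/3)/1323] = (4 - 18*s)/(6*s**5 + 3*s**4 + 9*s**2 - 54*s), which equals f(s).
F(9/2) = -184*log(3)/1323 - 2*log(9/2)/27 + 17*log(93/4)/441 + 20*log(13/2)/147 + 212*sqrt(3)*atan(3*sqrt(3)/2)/1323; F(7/2) = -184*log(2)/1323 - 2*log(7/2)/27 + 17*log(61/4)/441 + 20*log(11/2)/147 + 212*sqrt(3)*atan(7*sqrt(3)/6)/1323.
Integral = F(9/2) - F(7/2) = -212*sqrt(3)*atan(7*sqrt(3)/6)/1323 - 20*log(11/2)/147 - 184*log(3)/1323 - 2*log(9/2)/27 - 17*log(61/4)/441 + 2*log(7/2)/27 + 184*log(2)/1323 + 17*log(93/4)/441 + 20*log(13/2)/147 + 212*sqrt(3)*atan(3*sqrt(3)/2)/1323.

Antiderivative: F(s) = -2*log(s)/27 - 184*log(s - 3/2)/1323 + 20*log(s + 2)/147 + 17*log(s**2 + 3)/441 + 212*sqrt(3)*atan(sqrt(3)*s/3)/1323; value = -212*sqrt(3)*atan(7*sqrt(3)/6)/1323 - 20*log(11/2)/147 - 184*log(3)/1323 - 2*log(9/2)/27 - 17*log(61/4)/441 + 2*log(7/2)/27 + 184*log(2)/1323 + 17*log(93/4)/441 + 20*log(13/2)/147 + 212*sqrt(3)*atan(3*sqrt(3)/2)/1323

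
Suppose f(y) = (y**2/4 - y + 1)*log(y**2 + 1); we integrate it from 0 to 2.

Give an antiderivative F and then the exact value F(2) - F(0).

Recover f(y) by differentiating a candidate F(y); any mismatch rules it out.
F(y) = (-2*y**3 + 18*y**2 + 3*y*(y**2 - 6*y + 12)*log(y**2 + 1) - 66*y - 18*log(y**2 + 1) + 66*atan(y))/36 is an antiderivative of f.
Check: d/dy[(-2*y**3 + 18*y**2 + 3*y*(y**2 - 6*y + 12)*log(y**2 + 1) - 66*y - 18*log(y**2 + 1) + 66*atan(y))/36] = y**2*log(y**2 + 1)/4 - y*log(y**2 + 1) + log(y**2 + 1), which equals f(y).
F(2) = -19/9 + log(5)/6 + 11*atan(2)/6; F(0) = 0.
Integral = F(2) - F(0) = -19/9 + log(5)/6 + 11*atan(2)/6.

Antiderivative: F(y) = (-2*y**3 + 18*y**2 + 3*y*(y**2 - 6*y + 12)*log(y**2 + 1) - 66*y - 18*log(y**2 + 1) + 66*atan(y))/36; value = -19/9 + log(5)/6 + 11*atan(2)/6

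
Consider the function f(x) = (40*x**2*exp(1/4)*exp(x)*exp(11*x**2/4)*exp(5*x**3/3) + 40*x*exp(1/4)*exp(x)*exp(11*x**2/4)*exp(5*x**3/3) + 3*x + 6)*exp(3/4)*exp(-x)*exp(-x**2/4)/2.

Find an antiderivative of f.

Differentiate the proposed F(x) back; it has to land on f(x) exactly.
Check: d/dx[-3*exp(-x**2/4 - x + 3/4) + 4*exp(5*x**3/3 + 5*x**2/2 + 1)] = (40*x**2*exp(1/4)*exp(x)*exp(11*x**2/4)*exp(5*x**3/3) + 40*x*exp(1/4)*exp(x)*exp(11*x**2/4)*exp(5*x**3/3) + 3*x + 6)*exp(3/4)*exp(-x)*exp(-x**2/4)/2 = f(x).

An antiderivative is F(x) = -3*exp(-x**2/4 - x + 3/4) + 4*exp(5*x**3/3 + 5*x**2/2 + 1).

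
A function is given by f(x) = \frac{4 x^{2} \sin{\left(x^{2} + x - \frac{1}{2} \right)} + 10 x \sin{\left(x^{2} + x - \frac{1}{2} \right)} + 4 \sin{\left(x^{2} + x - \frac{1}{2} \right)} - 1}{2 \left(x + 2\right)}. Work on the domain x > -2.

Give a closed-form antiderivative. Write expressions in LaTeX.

An antiderivative F(x) passes only if d/dx[F] lands on f(x) exactly.
Check: d/dx[- \frac{\log{\left(2 x + 4 \right)}}{2} - \cos{\left(x^{2} + x - \frac{1}{2} \right)}] = \frac{4 x^{2} \sin{\left(x^{2} + x - \frac{1}{2} \right)} + 10 x \sin{\left(x^{2} + x - \frac{1}{2} \right)} + 4 \sin{\left(x^{2} + x - \frac{1}{2} \right)} - 1}{2 x + 4}, which equals f(x).

An antiderivative is F(x) = - \frac{\log{\left(2 x + 4 \right)}}{2} - \cos{\left(x^{2} + x - \frac{1}{2} \right)}.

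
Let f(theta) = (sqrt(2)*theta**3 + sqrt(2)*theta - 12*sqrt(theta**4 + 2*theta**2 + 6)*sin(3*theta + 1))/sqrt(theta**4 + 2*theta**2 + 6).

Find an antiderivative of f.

An antiderivative is F(theta) = (sqrt(2)*sqrt(theta**4 + 2*theta**2 + 6) + 8*cos(3*theta + 1))/2.

Whatever form F(theta) takes, F'(theta) = f(theta) is non-negotiable.
Check: d/dtheta[(sqrt(2)*sqrt(theta**4 + 2*theta**2 + 6) + 8*cos(3*theta + 1))/2] = (sqrt(2)*theta**3 + sqrt(2)*theta - 12*sqrt(theta**4 + 2*theta**2 + 6)*sin(3*theta + 1))/sqrt(theta**4 + 2*theta**2 + 6) = f(theta).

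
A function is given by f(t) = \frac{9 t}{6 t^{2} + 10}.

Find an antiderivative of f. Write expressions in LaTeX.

The substitution u = 3 t^{2} + 5 works: f is exactly (dF/du)*(du/dt) for that inner function.
Check: d/dt[\frac{3 \log{\left(3 t^{2} + 5 \right)}}{4}] = \frac{9 t}{6 t^{2} + 10} = f(t).

An antiderivative is F(t) = \frac{3 \log{\left(3 t^{2} + 5 \right)}}{4}.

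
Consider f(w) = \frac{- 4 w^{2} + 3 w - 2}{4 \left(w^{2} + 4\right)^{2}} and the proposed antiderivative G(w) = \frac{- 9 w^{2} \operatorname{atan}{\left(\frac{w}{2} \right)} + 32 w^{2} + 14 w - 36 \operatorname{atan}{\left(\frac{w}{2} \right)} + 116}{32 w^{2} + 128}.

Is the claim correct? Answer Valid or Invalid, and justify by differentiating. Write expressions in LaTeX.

d/dw[G] = \frac{- 4 w^{2} + 3 w - 2}{4 w^{4} + 32 w^{2} + 64}
This equals f(w) exactly, so the claim holds.

Valid - the claim checks out under differentiation.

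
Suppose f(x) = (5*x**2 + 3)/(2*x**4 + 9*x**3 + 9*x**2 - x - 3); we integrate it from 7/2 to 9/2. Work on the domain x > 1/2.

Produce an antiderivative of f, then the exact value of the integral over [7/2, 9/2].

The denominator factors as (x + 1)**2*(x + 3)*(2*x - 1); partial fractions split f into directly integrable pieces: 34/(63*(2*x - 1)) - 12/(7*(x + 3)) + 13/(9*(x + 1)) - 4/(3*(x + 1)**2).
F(x) = 17*log(x - 1/2)/63 + 13*log(x + 1)/9 - 12*log(x + 3)/7 + 4/(3*x + 3) is an antiderivative of f.
Check: d/dx[17*log(x - 1/2)/63 + 13*log(x + 1)/9 - 12*log(x + 3)/7 + 4/(3*x + 3)] = (5*x**2 + 3)/(2*x**4 + 9*x**3 + 9*x**2 - x - 3) = f(x).
F(9/2) = -12*log(15/2)/7 + 8/33 + 17*log(4)/63 + 13*log(11/2)/9; F(7/2) = -12*log(13/2)/7 + 8/27 + 17*log(3)/63 + 13*log(9/2)/9.
Integral = F(9/2) - F(7/2) = -12*log(15/2)/7 - 13*log(9/2)/9 - 17*log(3)/63 - 16/297 + 17*log(4)/63 + 13*log(11/2)/9 + 12*log(13/2)/7.

Antiderivative: F(x) = 17*log(x - 1/2)/63 + 13*log(x + 1)/9 - 12*log(x + 3)/7 + 4/(3*x + 3); value = -12*log(15/2)/7 - 13*log(9/2)/9 - 17*log(3)/63 - 16/297 + 17*log(4)/63 + 13*log(11/2)/9 + 12*log(13/2)/7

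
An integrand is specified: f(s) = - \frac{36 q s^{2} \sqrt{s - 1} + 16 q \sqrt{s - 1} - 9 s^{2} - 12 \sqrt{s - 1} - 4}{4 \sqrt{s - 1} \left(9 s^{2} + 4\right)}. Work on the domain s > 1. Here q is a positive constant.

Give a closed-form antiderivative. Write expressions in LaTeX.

Recover f(s) by differentiating a candidate F(s); any mismatch rules it out.
Check: d/ds[- q s + \frac{\sqrt{s - 1}}{2} + \frac{\operatorname{atan}{\left(\frac{3 s}{2} \right)}}{2}] = \frac{- 36 q s^{2} \sqrt{s - 1} - 16 q \sqrt{s - 1} + 9 s^{2} + 12 \sqrt{s - 1} + 4}{36 s^{2} \sqrt{s - 1} + 16 \sqrt{s - 1}}, which equals f(s).

An antiderivative is F(s) = - q s + \frac{\sqrt{s - 1}}{2} + \frac{\operatorname{atan}{\left(\frac{3 s}{2} \right)}}{2}.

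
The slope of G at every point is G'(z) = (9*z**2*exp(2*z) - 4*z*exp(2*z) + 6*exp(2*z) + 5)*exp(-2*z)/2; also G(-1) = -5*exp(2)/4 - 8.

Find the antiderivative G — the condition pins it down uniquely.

A candidate passes only if d/dz[G] lands on the given G'(z) exactly.
A general antiderivative is 3*z**3/2 - z**2 + 3*z - 3/2 - 5*exp(-2*z)/4 + C.
The condition gives C = -5*exp(2)/4 - 8 - (-5*exp(2)/4 - 7) = -1.
So G(z) = 3*z**3/2 - z**2 + 3*z - 5/2 - 5*exp(-2*z)/4.
Check: d/dz[3*z**3/2 - z**2 + 3*z - 5/2 - 5*exp(-2*z)/4] = (9*z**2*exp(2*z) - 4*z*exp(2*z) + 6*exp(2*z) + 5)*exp(-2*z)/2 = G'(z).

G(z) = 3*z**3/2 - z**2 + 3*z - 5/2 - 5*exp(-2*z)/4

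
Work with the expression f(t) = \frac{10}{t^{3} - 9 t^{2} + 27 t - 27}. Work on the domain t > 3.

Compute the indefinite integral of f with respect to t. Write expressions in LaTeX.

F(t) = - \frac{5}{\left(t - 3\right)^{2}} + C

An antiderivative F(t) passes only if d/dt[F] lands on f(t) exactly.
Check: d/dt[- \frac{5}{\left(t - 3\right)^{2}}] = \frac{10}{t^{3} - 9 t^{2} + 27 t - 27} = f(t).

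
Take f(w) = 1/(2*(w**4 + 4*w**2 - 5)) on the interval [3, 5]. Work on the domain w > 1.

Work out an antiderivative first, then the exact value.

The denominator factors as 2*(w - 1)*(w + 1)*(w**2 + 5); partial fractions split f into directly integrable pieces: -1/(12*(w**2 + 5)) - 1/(24*(w + 1)) + 1/(24*(w - 1)).
F(w) = log(w - 1)/24 - log(w + 1)/24 - sqrt(5)*atan(sqrt(5)*w/5)/60 is an antiderivative of f.
Check: d/dw[log(w - 1)/24 - log(w + 1)/24 - sqrt(5)*atan(sqrt(5)*w/5)/60] = 1/(2*w**4 + 8*w**2 - 10), which equals f(w).
F(5) = -log(6)/24 - sqrt(5)*atan(sqrt(5))/60 + log(4)/24; F(3) = -log(4)/24 - sqrt(5)*atan(3*sqrt(5)/5)/60 + log(2)/24.
Integral = F(5) - F(3) = -log(6)/24 - sqrt(5)*atan(sqrt(5))/60 - log(2)/24 + sqrt(5)*atan(3*sqrt(5)/5)/60 + log(4)/12.

Antiderivative: F(w) = log(w - 1)/24 - log(w + 1)/24 - sqrt(5)*atan(sqrt(5)*w/5)/60; value = -log(6)/24 - sqrt(5)*atan(sqrt(5))/60 - log(2)/24 + sqrt(5)*atan(3*sqrt(5)/5)/60 + log(4)/12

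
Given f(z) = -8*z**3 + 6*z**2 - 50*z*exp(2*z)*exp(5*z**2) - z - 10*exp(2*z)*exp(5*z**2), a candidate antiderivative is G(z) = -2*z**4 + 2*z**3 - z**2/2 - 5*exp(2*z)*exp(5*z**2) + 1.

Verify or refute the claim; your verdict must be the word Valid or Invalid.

d/dz[G] = -8*z**3 + 6*z**2 - 50*z*exp(2*z)*exp(5*z**2) - z - 10*exp(2*z)*exp(5*z**2)
This equals f(z) exactly, so the claim holds.

Valid - differentiating G returns exactly f.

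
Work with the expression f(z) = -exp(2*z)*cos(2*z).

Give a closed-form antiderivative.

A candidate is checked by its d/dz: the result must match f(z).
Check: d/dz[-exp(2*z)*sin(2*z)/4 - exp(2*z)*cos(2*z)/4] = -exp(2*z)*cos(2*z) = f(z).

An antiderivative is F(z) = -exp(2*z)*sin(2*z)/4 - exp(2*z)*cos(2*z)/4.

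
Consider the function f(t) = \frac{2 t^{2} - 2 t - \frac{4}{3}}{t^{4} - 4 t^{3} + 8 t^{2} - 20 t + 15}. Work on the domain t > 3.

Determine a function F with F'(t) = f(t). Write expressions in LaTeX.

An antiderivative is F(t) = \frac{8 \log{\left(t - 3 \right)}}{21} + \frac{\log{\left(t - 1 \right)}}{9} - \frac{31 \log{\left(t^{2} + 5 \right)}}{126} + \frac{47 \sqrt{5} \operatorname{atan}{\left(\frac{\sqrt{5} t}{5} \right)}}{315}.

The denominator factors as 3 \left(t - 3\right) \left(t - 1\right) \left(t^{2} + 5\right); partial fractions split f into directly integrable pieces: - \frac{31 t - 47}{63 \left(t^{2} + 5\right)} + \frac{1}{9 \left(t - 1\right)} + \frac{8}{21 \left(t - 3\right)}.
Check: d/dt[\frac{8 \log{\left(t - 3 \right)}}{21} + \frac{\log{\left(t - 1 \right)}}{9} - \frac{31 \log{\left(t^{2} + 5 \right)}}{126} + \frac{47 \sqrt{5} \operatorname{atan}{\left(\frac{\sqrt{5} t}{5} \right)}}{315}] = \frac{6 t^{2} - 6 t - 4}{3 t^{4} - 12 t^{3} + 24 t^{2} - 60 t + 45}, which equals f(t).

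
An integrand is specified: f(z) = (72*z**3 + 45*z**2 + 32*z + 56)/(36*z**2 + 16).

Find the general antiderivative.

F(z) = z**2 + 5*z/4 + 3*atan(3*z/2)/2 + C

An antiderivative F(z) passes only if d/dz[F] lands on f(z) exactly.
Check: d/dz[z**2 + 5*z/4 + 3*atan(3*z/2)/2] = (72*z**3 + 45*z**2 + 32*z + 56)/(36*z**2 + 16) = f(z).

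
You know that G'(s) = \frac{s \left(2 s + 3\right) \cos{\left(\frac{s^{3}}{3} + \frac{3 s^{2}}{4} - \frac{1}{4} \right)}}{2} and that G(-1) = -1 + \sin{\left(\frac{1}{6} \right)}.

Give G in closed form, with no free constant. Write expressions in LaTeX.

G'(s) matches the chain-rule pattern g'(h)*h' with inner function h(s) = \frac{s^{3}}{3} + \frac{3 s^{2}}{4} - \frac{1}{4}; substituting u = h(s) collapses the integral.
A general antiderivative is \sin{\left(\frac{s^{3}}{3} + \frac{3 s^{2}}{4} - \frac{1}{4} \right)} + C.
The condition gives C = -1 + \sin{\left(\frac{1}{6} \right)} - (\sin{\left(\frac{1}{6} \right)}) = -1.
So G(s) = \sin{\left(\frac{s^{3}}{3} + \frac{3 s^{2}}{4} - \frac{1}{4} \right)} - 1.
Check: d/ds[\sin{\left(\frac{s^{3}}{3} + \frac{3 s^{2}}{4} - \frac{1}{4} \right)} - 1] = s^{2} \cos{\left(\frac{s^{3}}{3} + \frac{3 s^{2}}{4} - \frac{1}{4} \right)} + \frac{3 s \cos{\left(\frac{s^{3}}{3} + \frac{3 s^{2}}{4} - \frac{1}{4} \right)}}{2}, which equals G'(s).

G(s) = \sin{\left(\frac{s^{3}}{3} + \frac{3 s^{2}}{4} - \frac{1}{4} \right)} - 1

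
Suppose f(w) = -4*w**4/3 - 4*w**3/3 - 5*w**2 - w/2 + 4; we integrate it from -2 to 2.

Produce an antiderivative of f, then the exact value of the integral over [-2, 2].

Integrate term by term and add the pieces.
F(w) = w*(-16*w**4 - 20*w**3 - 100*w**2 - 15*w + 240)/60 is an antiderivative of f.
Check: d/dw[w*(-16*w**4 - 20*w**3 - 100*w**2 - 15*w + 240)/60] = -4*w**4/3 - 4*w**3/3 - 5*w**2 - w/2 + 4 = f(w).
F(2) = -101/5; F(-2) = 113/15.
Integral = F(2) - F(-2) = -416/15.

Antiderivative: F(w) = w*(-16*w**4 - 20*w**3 - 100*w**2 - 15*w + 240)/60; value = -416/15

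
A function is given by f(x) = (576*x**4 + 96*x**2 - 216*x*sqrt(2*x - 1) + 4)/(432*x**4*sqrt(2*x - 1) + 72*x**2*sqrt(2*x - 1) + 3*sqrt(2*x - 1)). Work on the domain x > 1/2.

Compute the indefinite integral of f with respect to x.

Recover f(x) by differentiating a candidate F(x); any mismatch rules it out.
Check: d/dx[(48*x**2*sqrt(2*x - 1) + 4*sqrt(2*x - 1) + 9)/(36*x**2 + 3)] = (576*x**4 + 96*x**2 - 216*x*sqrt(2*x - 1) + 4)/(432*x**4*sqrt(2*x - 1) + 72*x**2*sqrt(2*x - 1) + 3*sqrt(2*x - 1)) = f(x).

F(x) = (48*x**2*sqrt(2*x - 1) + 4*sqrt(2*x - 1) + 9)/(36*x**2 + 3) + C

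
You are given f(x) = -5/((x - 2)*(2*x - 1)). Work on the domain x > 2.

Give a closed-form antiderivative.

An antiderivative is F(x) = 5*(-log(x - 2) + log(x - 1/2))/3.

Factor the denominator ((x - 2)*(2*x - 1)) and decompose: f = 10/(3*(2*x - 1)) - 5/(3*(x - 2)); each piece integrates to a log, atan, or power term.
Check: d/dx[5*(-log(x - 2) + log(x - 1/2))/3] = -5/(2*x**2 - 5*x + 2), which equals f(x).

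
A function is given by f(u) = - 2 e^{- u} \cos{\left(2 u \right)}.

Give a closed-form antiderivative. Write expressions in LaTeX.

An antiderivative is F(u) = \frac{\left(- 4 \sin{\left(2 u \right)} + 2 \cos{\left(2 u \right)}\right) e^{- u}}{5}.

An antiderivative F(u) passes only if d/du[F] lands on f(u) exactly.
Check: d/du[\frac{\left(- 4 \sin{\left(2 u \right)} + 2 \cos{\left(2 u \right)}\right) e^{- u}}{5}] = - 2 e^{- u} \cos{\left(2 u \right)} = f(u).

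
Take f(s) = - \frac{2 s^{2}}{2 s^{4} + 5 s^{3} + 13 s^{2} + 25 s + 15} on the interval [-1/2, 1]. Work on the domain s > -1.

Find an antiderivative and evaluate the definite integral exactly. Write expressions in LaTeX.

Antiderivative: F(s) = - \frac{58 \log{\left(s + 1 \right)} - 108 \log{\left(s + \frac{3}{2} \right)} + 25 \log{\left(s^{2} + 5 \right)} + 14 \sqrt{5} \operatorname{atan}{\left(\frac{\sqrt{5} s}{5} \right)}}{174}; value = - \frac{2 \log{\left(2 \right)}}{3} - \frac{25 \log{\left(6 \right)}}{174} - \frac{7 \sqrt{5} \operatorname{atan}{\left(\frac{\sqrt{5}}{5} \right)}}{87} - \frac{7 \sqrt{5} \operatorname{atan}{\left(\frac{\sqrt{5}}{10} \right)}}{87} + \frac{25 \log{\left(\frac{21}{4} \right)}}{174} + \frac{18 \log{\left(\frac{5}{2} \right)}}{29}

The denominator factors as \left(s + 1\right) \left(2 s + 3\right) \left(s^{2} + 5\right); partial fractions split f into directly integrable pieces: - \frac{5 \left(5 s + 7\right)}{87 \left(s^{2} + 5\right)} + \frac{36}{29 \left(2 s + 3\right)} - \frac{1}{3 \left(s + 1\right)}.
F(s) = - \frac{58 \log{\left(s + 1 \right)} - 108 \log{\left(s + \frac{3}{2} \right)} + 25 \log{\left(s^{2} + 5 \right)} + 14 \sqrt{5} \operatorname{atan}{\left(\frac{\sqrt{5} s}{5} \right)}}{174} is an antiderivative of f.
Check: d/ds[- \frac{58 \log{\left(s + 1 \right)} - 108 \log{\left(s + \frac{3}{2} \right)} + 25 \log{\left(s^{2} + 5 \right)} + 14 \sqrt{5} \operatorname{atan}{\left(\frac{\sqrt{5} s}{5} \right)}}{174}] = - \frac{2 s^{2}}{2 s^{4} + 5 s^{3} + 13 s^{2} + 25 s + 15} = f(s).
F(1) = - \frac{25 \log{\left(6 \right)}}{174} - \frac{\log{\left(2 \right)}}{3} - \frac{7 \sqrt{5} \operatorname{atan}{\left(\frac{\sqrt{5}}{5} \right)}}{87} + \frac{18 \log{\left(\frac{5}{2} \right)}}{29}; F(-1/2) = - \frac{25 \log{\left(\frac{21}{4} \right)}}{174} + \frac{7 \sqrt{5} \operatorname{atan}{\left(\frac{\sqrt{5}}{10} \right)}}{87} + \frac{\log{\left(2 \right)}}{3}.
Integral = F(1) - F(-1/2) = - \frac{2 \log{\left(2 \right)}}{3} - \frac{25 \log{\left(6 \right)}}{174} - \frac{7 \sqrt{5} \operatorname{atan}{\left(\frac{\sqrt{5}}{5} \right)}}{87} - \frac{7 \sqrt{5} \operatorname{atan}{\left(\frac{\sqrt{5}}{10} \right)}}{87} + \frac{25 \log{\left(\frac{21}{4} \right)}}{174} + \frac{18 \log{\left(\frac{5}{2} \right)}}{29}.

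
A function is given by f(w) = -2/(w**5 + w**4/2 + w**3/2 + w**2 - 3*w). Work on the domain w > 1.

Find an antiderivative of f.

Factor the denominator (w*(w - 1)*(2*w + 3)*(w**2 + 2)) and decompose: f = -2*(7*w - 2)/(51*(w**2 + 2)) - 64/(255*(2*w + 3)) - 4/(15*(w - 1)) + 2/(3*w); each piece integrates to a log, atan, or power term.
Check: d/dw[2*log(w)/3 - 4*log(w - 1)/15 - 32*log(w + 3/2)/255 - 7*log(w**2 + 2)/51 + 2*sqrt(2)*atan(sqrt(2)*w/2)/51] = -4/(2*w**5 + w**4 + w**3 + 2*w**2 - 6*w), which equals f(w).

An antiderivative is F(w) = 2*log(w)/3 - 4*log(w - 1)/15 - 32*log(w + 3/2)/255 - 7*log(w**2 + 2)/51 + 2*sqrt(2)*atan(sqrt(2)*w/2)/51.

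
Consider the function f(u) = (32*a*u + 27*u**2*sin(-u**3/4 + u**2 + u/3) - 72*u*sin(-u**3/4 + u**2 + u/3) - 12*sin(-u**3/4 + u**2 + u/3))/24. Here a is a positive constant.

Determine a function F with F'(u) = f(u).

Check any antiderivative F(u) by computing F'(u) and comparing it with f(u).
Check: d/du[2*a*u**2/3 + 3*cos(-u**3/4 + u**2 + u/3)/2] = 4*a*u/3 + 9*u**2*sin(-u**3/4 + u**2 + u/3)/8 - 3*u*sin(-u**3/4 + u**2 + u/3) - sin(-u**3/4 + u**2 + u/3)/2, which equals f(u).

An antiderivative is F(u) = 2*a*u**2/3 + 3*cos(-u**3/4 + u**2 + u/3)/2.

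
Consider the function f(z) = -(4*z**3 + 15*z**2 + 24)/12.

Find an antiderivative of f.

Since d/dz undoes antidifferentiation here, F'(z) = f(z) is required of F(z).
Check: d/dz[-z**4/12 - 5*z**3/12 - 2*z] = -z**3/3 - 5*z**2/4 - 2, which equals f(z).

An antiderivative is F(z) = -z**4/12 - 5*z**3/12 - 2*z.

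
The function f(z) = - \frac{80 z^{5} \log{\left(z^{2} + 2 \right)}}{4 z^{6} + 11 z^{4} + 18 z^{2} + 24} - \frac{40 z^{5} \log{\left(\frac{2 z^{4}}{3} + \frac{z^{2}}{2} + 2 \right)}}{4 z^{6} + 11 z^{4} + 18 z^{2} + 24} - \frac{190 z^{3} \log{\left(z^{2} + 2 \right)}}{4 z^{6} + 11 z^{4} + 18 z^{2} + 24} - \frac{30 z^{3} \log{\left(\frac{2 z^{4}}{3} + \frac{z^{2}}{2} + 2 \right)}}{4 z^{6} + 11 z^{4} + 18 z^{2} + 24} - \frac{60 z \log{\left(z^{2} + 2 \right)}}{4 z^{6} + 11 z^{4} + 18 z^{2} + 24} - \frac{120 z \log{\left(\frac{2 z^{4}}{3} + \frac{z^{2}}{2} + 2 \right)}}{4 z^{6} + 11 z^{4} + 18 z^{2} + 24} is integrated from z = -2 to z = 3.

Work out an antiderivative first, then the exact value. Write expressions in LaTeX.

f has the shape u'v + uv' for u = - 5 \log{\left(z^{2} + 2 \right)} and v = \log{\left(\frac{2 z^{4}}{3} + \frac{z^{2}}{2} + 2 \right)} — it is the derivative of the product u*v.
F(z) = - 5 \log{\left(z^{2} + 2 \right)} \log{\left(\frac{2 z^{4}}{3} + \frac{z^{2}}{2} + 2 \right)} is an antiderivative of f.
Check: d/dz[- 5 \log{\left(z^{2} + 2 \right)} \log{\left(\frac{2 z^{4}}{3} + \frac{z^{2}}{2} + 2 \right)}] = \frac{- 80 z^{5} \log{\left(z^{2} + 2 \right)} - 40 z^{5} \log{\left(\frac{2 z^{4}}{3} + \frac{z^{2}}{2} + 2 \right)} - 190 z^{3} \log{\left(z^{2} + 2 \right)} - 30 z^{3} \log{\left(\frac{2 z^{4}}{3} + \frac{z^{2}}{2} + 2 \right)} - 60 z \log{\left(z^{2} + 2 \right)} - 120 z \log{\left(\frac{2 z^{4}}{3} + \frac{z^{2}}{2} + 2 \right)}}{4 z^{6} + 11 z^{4} + 18 z^{2} + 24}, which equals f(z).
F(3) = - 5 \log{\left(11 \right)} \log{\left(\frac{121}{2} \right)}; F(-2) = - 5 \log{\left(6 \right)} \log{\left(\frac{44}{3} \right)}.
Integral = F(3) - F(-2) = - 5 \log{\left(11 \right)} \log{\left(\frac{121}{2} \right)} + 5 \log{\left(6 \right)} \log{\left(\frac{44}{3} \right)}.

Antiderivative: F(z) = - 5 \log{\left(z^{2} + 2 \right)} \log{\left(\frac{2 z^{4}}{3} + \frac{z^{2}}{2} + 2 \right)}; value = - 5 \log{\left(11 \right)} \log{\left(\frac{121}{2} \right)} + 5 \log{\left(6 \right)} \log{\left(\frac{44}{3} \right)}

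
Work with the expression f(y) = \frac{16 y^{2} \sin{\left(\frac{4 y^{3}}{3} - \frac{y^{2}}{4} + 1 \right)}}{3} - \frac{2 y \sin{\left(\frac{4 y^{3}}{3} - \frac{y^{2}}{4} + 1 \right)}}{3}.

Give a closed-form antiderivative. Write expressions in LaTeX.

An antiderivative is F(y) = - \frac{4 \cos{\left(\frac{4 y^{3}}{3} - \frac{y^{2}}{4} + 1 \right)}}{3}.

f matches the chain-rule pattern g'(h)*h' with inner function h(y) = \frac{4 y^{3}}{3} - \frac{y^{2}}{4} + 1; substituting u = h(y) collapses the integral.
Check: d/dy[- \frac{4 \cos{\left(\frac{4 y^{3}}{3} - \frac{y^{2}}{4} + 1 \right)}}{3}] = \frac{16 y^{2} \sin{\left(\frac{4 y^{3}}{3} - \frac{y^{2}}{4} + 1 \right)}}{3} - \frac{2 y \sin{\left(\frac{4 y^{3}}{3} - \frac{y^{2}}{4} + 1 \right)}}{3} = f(y).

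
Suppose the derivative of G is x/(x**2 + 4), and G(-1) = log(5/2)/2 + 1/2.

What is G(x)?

The substitution u = x**2/2 + 2 works: G'(x) is exactly (dG/du)*(du/dx) for that inner function.
A general antiderivative is log(x**2/2 + 2)/2 + C.
The condition gives C = log(5/2)/2 + 1/2 - (log(5/2)/2) = 1/2.
So G(x) = (log(x**2/2 + 2) + 1)/2.
Check: d/dx[(log(x**2/2 + 2) + 1)/2] = x/(x**2 + 4) = G'(x).

G(x) = (log(x**2/2 + 2) + 1)/2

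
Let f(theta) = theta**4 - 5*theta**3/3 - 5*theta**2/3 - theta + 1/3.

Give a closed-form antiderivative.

The integrand splits into summands that can be handled one at a time.
Check: d/dtheta[theta**5/5 - 5*theta**4/12 - 5*theta**3/9 - theta**2/2 + theta/3] = theta**4 - 5*theta**3/3 - 5*theta**2/3 - theta + 1/3 = f(theta).

An antiderivative is F(theta) = theta**5/5 - 5*theta**4/12 - 5*theta**3/9 - theta**2/2 + theta/3.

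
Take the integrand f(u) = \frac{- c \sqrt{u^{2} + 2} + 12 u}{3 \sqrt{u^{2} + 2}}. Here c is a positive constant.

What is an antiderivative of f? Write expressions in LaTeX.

An antiderivative is F(u) = \frac{- c u + 12 \sqrt{u^{2} + 2}}{3}.

Recover f(u) by differentiating a candidate F(u); any mismatch rules it out.
Check: d/du[\frac{- c u + 12 \sqrt{u^{2} + 2}}{3}] = \frac{- c \sqrt{u^{2} + 2} + 12 u}{3 \sqrt{u^{2} + 2}} = f(u).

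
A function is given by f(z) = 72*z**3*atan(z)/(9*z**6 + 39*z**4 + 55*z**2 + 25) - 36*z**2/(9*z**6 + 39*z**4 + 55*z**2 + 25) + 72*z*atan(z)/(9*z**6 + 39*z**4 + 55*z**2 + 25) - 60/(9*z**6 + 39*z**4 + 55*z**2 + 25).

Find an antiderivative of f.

An antiderivative is F(z) = -4*atan(z)/(z**2 + 5/3).

f has the shape u'v + uv' for u = -4/(z**2 + 5/3) and v = atan(z) — it is the derivative of the product u*v.
Check: d/dz[-4*atan(z)/(z**2 + 5/3)] = (72*z**3*atan(z) - 36*z**2 + 72*z*atan(z) - 60)/(9*z**6 + 39*z**4 + 55*z**2 + 25), which equals f(z).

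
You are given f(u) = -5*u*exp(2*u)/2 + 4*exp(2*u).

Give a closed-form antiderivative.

Recognize the product-rule pattern: f = v'r + vr' with v = 21/8 - 5*u/4, r = exp(2*u), so integration by parts undoes it.
Check: d/du[-(10*u - 21)*exp(2*u)/8] = -5*u*exp(2*u)/2 + 4*exp(2*u) = f(u).

An antiderivative is F(u) = -(10*u - 21)*exp(2*u)/8.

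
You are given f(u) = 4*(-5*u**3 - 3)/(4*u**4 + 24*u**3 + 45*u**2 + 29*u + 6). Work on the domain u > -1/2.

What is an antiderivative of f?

An antiderivative is F(u) = -(146*u*log(u + 1/2) - 7400*u*log(u + 2) + 9504*u*log(u + 3) + 73*log(u + 1/2) - 3700*log(u + 2) + 4752*log(u + 3) - 285)/(225*(2*u + 1)).

The denominator factors as (u + 2)*(u + 3)*(2*u + 1)**2; partial fractions split f into directly integrable pieces: -146/(225*(2*u + 1)) - 38/(15*(2*u + 1)**2) - 528/(25*(u + 3)) + 148/(9*(u + 2)).
Check: d/du[-(146*u*log(u + 1/2) - 7400*u*log(u + 2) + 9504*u*log(u + 3) + 73*log(u + 1/2) - 3700*log(u + 2) + 4752*log(u + 3) - 285)/(225*(2*u + 1))] = (-20*u**3 - 12)/(4*u**4 + 24*u**3 + 45*u**2 + 29*u + 6), which equals f(u).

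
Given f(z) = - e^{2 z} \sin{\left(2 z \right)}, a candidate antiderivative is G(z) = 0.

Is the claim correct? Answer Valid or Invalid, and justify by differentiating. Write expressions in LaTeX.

d/dz[G] = 0
d/dz[G] - f(z) = e^{2 z} \sin{\left(2 z \right)} != 0.

Invalid: d/dz[G] - f = e^{2 z} \sin{\left(2 z \right)}, which is not 0.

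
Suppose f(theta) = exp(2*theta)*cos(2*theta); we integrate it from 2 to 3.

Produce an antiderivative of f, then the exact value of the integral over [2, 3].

Any candidate F(theta) must reproduce f(theta) exactly when differentiated.
F(theta) = exp(2*theta)*sin(2*theta)/4 + exp(2*theta)*cos(2*theta)/4 is an antiderivative of f.
Check: d/dtheta[exp(2*theta)*sin(2*theta)/4 + exp(2*theta)*cos(2*theta)/4] = exp(2*theta)*cos(2*theta) = f(theta).
F(3) = exp(6)*sin(6)/4 + exp(6)*cos(6)/4; F(2) = exp(4)*sin(4)/4 + exp(4)*cos(4)/4.
Integral = F(3) - F(2) = exp(6)*sin(6)/4 - exp(4)*cos(4)/4 - exp(4)*sin(4)/4 + exp(6)*cos(6)/4.

Antiderivative: F(theta) = exp(2*theta)*sin(2*theta)/4 + exp(2*theta)*cos(2*theta)/4; value = exp(6)*sin(6)/4 - exp(4)*cos(4)/4 - exp(4)*sin(4)/4 + exp(6)*cos(6)/4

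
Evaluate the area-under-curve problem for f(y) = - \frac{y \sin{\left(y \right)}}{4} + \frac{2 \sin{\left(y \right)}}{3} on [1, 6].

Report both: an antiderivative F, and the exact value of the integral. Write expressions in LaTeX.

Antiderivative: F(y) = \frac{3 y \cos{\left(y \right)} - 3 \sin{\left(y \right)} - 8 \cos{\left(y \right)}}{12}; value = - \frac{\sin{\left(6 \right)}}{4} + \frac{\sin{\left(1 \right)}}{4} + \frac{5 \cos{\left(1 \right)}}{12} + \frac{5 \cos{\left(6 \right)}}{6}

The integrand splits into summands that can be handled one at a time.
F(y) = \frac{3 y \cos{\left(y \right)} - 3 \sin{\left(y \right)} - 8 \cos{\left(y \right)}}{12} is an antiderivative of f.
Check: d/dy[\frac{3 y \cos{\left(y \right)} - 3 \sin{\left(y \right)} - 8 \cos{\left(y \right)}}{12}] = - \frac{y \sin{\left(y \right)}}{4} + \frac{2 \sin{\left(y \right)}}{3} = f(y).
F(6) = - \frac{\sin{\left(6 \right)}}{4} + \frac{5 \cos{\left(6 \right)}}{6}; F(1) = - \frac{5 \cos{\left(1 \right)}}{12} - \frac{\sin{\left(1 \right)}}{4}.
Integral = F(6) - F(1) = - \frac{\sin{\left(6 \right)}}{4} + \frac{\sin{\left(1 \right)}}{4} + \frac{5 \cos{\left(1 \right)}}{12} + \frac{5 \cos{\left(6 \right)}}{6}.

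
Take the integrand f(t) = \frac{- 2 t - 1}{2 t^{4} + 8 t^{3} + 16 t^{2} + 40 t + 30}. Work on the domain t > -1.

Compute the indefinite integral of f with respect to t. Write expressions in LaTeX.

Factor the denominator (2 \left(t + 1\right) \left(t + 3\right) \left(t^{2} + 5\right)) and decompose: f = \frac{4 t - 19}{84 \left(t^{2} + 5\right)} - \frac{5}{56 \left(t + 3\right)} + \frac{1}{24 \left(t + 1\right)}; each piece integrates to a log, atan, or power term.
Check: d/dt[\frac{35 \log{\left(t + 1 \right)} - 75 \log{\left(t + 3 \right)} + 20 \log{\left(t^{2} + 5 \right)} - 38 \sqrt{5} \operatorname{atan}{\left(\frac{\sqrt{5} t}{5} \right)}}{840}] = \frac{- 2 t - 1}{2 t^{4} + 8 t^{3} + 16 t^{2} + 40 t + 30} = f(t).

F(t) = \frac{35 \log{\left(t + 1 \right)} - 75 \log{\left(t + 3 \right)} + 20 \log{\left(t^{2} + 5 \right)} - 38 \sqrt{5} \operatorname{atan}{\left(\frac{\sqrt{5} t}{5} \right)}}{840} + C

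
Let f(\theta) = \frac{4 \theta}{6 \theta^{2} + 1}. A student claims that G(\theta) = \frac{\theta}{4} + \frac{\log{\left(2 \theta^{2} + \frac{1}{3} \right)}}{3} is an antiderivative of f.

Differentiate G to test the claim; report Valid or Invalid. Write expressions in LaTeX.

Invalid: d/d\theta[G] - f = \frac{1}{4}, which is not 0.

d/d\theta[G] = \frac{6 \theta^{2} + 16 \theta + 1}{24 \theta^{2} + 4}
d/d\theta[G] - f(\theta) = \frac{1}{4} != 0.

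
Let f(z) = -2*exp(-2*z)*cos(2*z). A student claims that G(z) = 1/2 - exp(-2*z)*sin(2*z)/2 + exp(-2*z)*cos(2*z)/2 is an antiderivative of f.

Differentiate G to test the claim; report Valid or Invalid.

Valid: G'(z) = f(z).

d/dz[G] = -2*exp(-2*z)*cos(2*z)
This equals f(z) exactly, so the claim holds.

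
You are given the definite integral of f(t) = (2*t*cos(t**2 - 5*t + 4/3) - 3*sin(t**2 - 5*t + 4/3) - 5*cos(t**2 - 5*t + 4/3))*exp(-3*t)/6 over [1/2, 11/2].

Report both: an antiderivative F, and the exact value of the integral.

f has the shape u'v + uv' for u = exp(-3*t)/6 and v = sin(t**2 - 5*t + 4/3) — it is the derivative of the product u*v.
F(t) = exp(-3*t)*sin(t**2 - 5*t + 4/3)/6 is an antiderivative of f.
Check: d/dt[exp(-3*t)*sin(t**2 - 5*t + 4/3)/6] = (2*t*cos(t**2 - 5*t + 4/3) - 3*sin(t**2 - 5*t + 4/3) - 5*cos(t**2 - 5*t + 4/3))*exp(-3*t)/6 = f(t).
F(11/2) = exp(-33/2)*sin(49/12)/6; F(1/2) = -exp(-3/2)*sin(11/12)/6.
Integral = F(11/2) - F(1/2) = exp(-33/2)*sin(49/12)/6 + exp(-3/2)*sin(11/12)/6.

Antiderivative: F(t) = exp(-3*t)*sin(t**2 - 5*t + 4/3)/6; value = exp(-33/2)*sin(49/12)/6 + exp(-3/2)*sin(11/12)/6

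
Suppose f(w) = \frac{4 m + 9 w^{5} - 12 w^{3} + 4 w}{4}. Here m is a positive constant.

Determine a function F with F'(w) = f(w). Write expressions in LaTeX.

An antiderivative is F(w) = \frac{72 m w + \left(3 w^{2} - 2\right)^{3}}{72}.

A candidate is checked by its d/dw: the result must match f(w).
Check: d/dw[\frac{72 m w + \left(3 w^{2} - 2\right)^{3}}{72}] = m + \frac{9 w^{5}}{4} - 3 w^{3} + w, which equals f(w).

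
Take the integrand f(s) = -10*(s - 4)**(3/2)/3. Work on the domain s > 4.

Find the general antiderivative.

F(s) = -4*s**2*sqrt(s - 4)/3 + 32*s*sqrt(s - 4)/3 - 64*sqrt(s - 4)/3 + C

Since d/ds undoes antidifferentiation here, F'(s) = f(s) is required of F(s).
Check: d/ds[-4*s**2*sqrt(s - 4)/3 + 32*s*sqrt(s - 4)/3 - 64*sqrt(s - 4)/3] = (-10*s**2 + 80*s - 160)/(3*sqrt(s - 4)), which equals f(s).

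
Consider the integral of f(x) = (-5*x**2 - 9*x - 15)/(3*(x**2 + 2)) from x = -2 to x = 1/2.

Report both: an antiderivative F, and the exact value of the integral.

Antiderivative: F(x) = -5*x/3 - 3*log(x**2 + 2)/2 - 5*sqrt(2)*atan(sqrt(2)*x/2)/6; value = -25/6 - 3*log(9/4)/2 - 5*sqrt(2)*atan(sqrt(2))/6 - 5*sqrt(2)*atan(sqrt(2)/4)/6 + 3*log(6)/2

Any candidate F(x) must reproduce f(x) exactly when differentiated.
F(x) = -5*x/3 - 3*log(x**2 + 2)/2 - 5*sqrt(2)*atan(sqrt(2)*x/2)/6 is an antiderivative of f.
Check: d/dx[-5*x/3 - 3*log(x**2 + 2)/2 - 5*sqrt(2)*atan(sqrt(2)*x/2)/6] = (-5*x**2 - 9*x - 15)/(3*x**2 + 6), which equals f(x).
F(1/2) = -3*log(9/4)/2 - 5/6 - 5*sqrt(2)*atan(sqrt(2)/4)/6; F(-2) = -3*log(6)/2 + 5*sqrt(2)*atan(sqrt(2))/6 + 10/3.
Integral = F(1/2) - F(-2) = -25/6 - 3*log(9/4)/2 - 5*sqrt(2)*atan(sqrt(2))/6 - 5*sqrt(2)*atan(sqrt(2)/4)/6 + 3*log(6)/2.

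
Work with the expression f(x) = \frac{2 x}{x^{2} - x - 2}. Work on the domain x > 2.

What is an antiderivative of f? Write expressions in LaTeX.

An antiderivative is F(x) = \frac{4 \log{\left(x - 2 \right)}}{3} + \frac{2 \log{\left(x + 1 \right)}}{3}.

The denominator factors as \left(x - 2\right) \left(x + 1\right); partial fractions split f into directly integrable pieces: \frac{2}{3 \left(x + 1\right)} + \frac{4}{3 \left(x - 2\right)}.
Check: d/dx[\frac{4 \log{\left(x - 2 \right)}}{3} + \frac{2 \log{\left(x + 1 \right)}}{3}] = \frac{2 x}{x^{2} - x - 2} = f(x).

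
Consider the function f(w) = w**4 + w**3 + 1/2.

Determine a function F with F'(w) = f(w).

An antiderivative is F(w) = w*(4*w**4 + 5*w**3 + 10)/20.

Integrate term by term and add the pieces.
Check: d/dw[w*(4*w**4 + 5*w**3 + 10)/20] = w**4 + w**3 + 1/2 = f(w).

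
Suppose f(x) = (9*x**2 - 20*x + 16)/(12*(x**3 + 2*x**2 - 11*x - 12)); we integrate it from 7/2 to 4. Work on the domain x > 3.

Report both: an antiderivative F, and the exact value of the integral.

Antiderivative: F(x) = 37*log(x - 3)/336 - 5*log(x + 1)/16 + 20*log(x + 4)/21; value = -20*log(15/2)/21 - 5*log(5)/16 + 37*log(2)/336 + 5*log(9/2)/16 + 20*log(8)/21

Factor the denominator (12*(x - 3)*(x + 1)*(x + 4)) and decompose: f = 20/(21*(x + 4)) - 5/(16*(x + 1)) + 37/(336*(x - 3)); each piece integrates to a log, atan, or power term.
F(x) = 37*log(x - 3)/336 - 5*log(x + 1)/16 + 20*log(x + 4)/21 is an antiderivative of f.
Check: d/dx[37*log(x - 3)/336 - 5*log(x + 1)/16 + 20*log(x + 4)/21] = (9*x**2 - 20*x + 16)/(12*x**3 + 24*x**2 - 132*x - 144), which equals f(x).
F(4) = -5*log(5)/16 + 20*log(8)/21; F(7/2) = -5*log(9/2)/16 - 37*log(2)/336 + 20*log(15/2)/21.
Integral = F(4) - F(7/2) = -20*log(15/2)/21 - 5*log(5)/16 + 37*log(2)/336 + 5*log(9/2)/16 + 20*log(8)/21.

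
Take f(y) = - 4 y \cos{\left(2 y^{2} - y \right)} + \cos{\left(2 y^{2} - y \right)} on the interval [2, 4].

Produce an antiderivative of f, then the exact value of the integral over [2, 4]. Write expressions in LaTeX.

Antiderivative: F(y) = - \sin{\left(2 y^{2} - y \right)}; value = \sin{\left(6 \right)} - \sin{\left(28 \right)}

The substitution u = 2 y^{2} - y works: f is exactly (dF/du)*(du/dy) for that inner function.
F(y) = - \sin{\left(2 y^{2} - y \right)} is an antiderivative of f.
Check: d/dy[- \sin{\left(2 y^{2} - y \right)}] = - 4 y \cos{\left(2 y^{2} - y \right)} + \cos{\left(2 y^{2} - y \right)} = f(y).
F(4) = - \sin{\left(28 \right)}; F(2) = - \sin{\left(6 \right)}.
Integral = F(4) - F(2) = \sin{\left(6 \right)} - \sin{\left(28 \right)}.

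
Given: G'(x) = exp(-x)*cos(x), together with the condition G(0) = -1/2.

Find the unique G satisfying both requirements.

G(x) = (sin(x) - cos(x))*exp(-x)/2

Recover the given G'(x) by differentiating a candidate G(x); any mismatch rules it out.
A general antiderivative is exp(-x)*sin(x)/2 - exp(-x)*cos(x)/2 + C.
The condition gives C = -1/2 - (-1/2) = 0.
So G(x) = (sin(x) - cos(x))*exp(-x)/2.
Check: d/dx[(sin(x) - cos(x))*exp(-x)/2] = exp(-x)*cos(x) = G'(x).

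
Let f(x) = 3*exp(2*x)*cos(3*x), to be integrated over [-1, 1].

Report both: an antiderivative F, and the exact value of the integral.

Antiderivative: F(x) = 9*exp(2*x)*sin(3*x)/13 + 6*exp(2*x)*cos(3*x)/13; value = 6*exp(2)*cos(3)/13 + 9*exp(-2)*sin(3)/13 - 6*exp(-2)*cos(3)/13 + 9*exp(2)*sin(3)/13

Since d/dx undoes antidifferentiation here, F'(x) = f(x) is required of F(x).
F(x) = 9*exp(2*x)*sin(3*x)/13 + 6*exp(2*x)*cos(3*x)/13 is an antiderivative of f.
Check: d/dx[9*exp(2*x)*sin(3*x)/13 + 6*exp(2*x)*cos(3*x)/13] = 3*exp(2*x)*cos(3*x) = f(x).
F(1) = 6*exp(2)*cos(3)/13 + 9*exp(2)*sin(3)/13; F(-1) = 6*exp(-2)*cos(3)/13 - 9*exp(-2)*sin(3)/13.
Integral = F(1) - F(-1) = 6*exp(2)*cos(3)/13 + 9*exp(-2)*sin(3)/13 - 6*exp(-2)*cos(3)/13 + 9*exp(2)*sin(3)/13.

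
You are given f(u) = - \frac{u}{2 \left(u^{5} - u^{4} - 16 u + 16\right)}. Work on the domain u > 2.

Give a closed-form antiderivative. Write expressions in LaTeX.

Factor the denominator (2 \left(u - 2\right) \left(u - 1\right) \left(u + 2\right) \left(u^{2} + 4\right)) and decompose: f = - \frac{u - 4}{80 \left(u^{2} + 4\right)} + \frac{1}{96 \left(u + 2\right)} + \frac{1}{30 \left(u - 1\right)} - \frac{1}{32 \left(u - 2\right)}; each piece integrates to a log, atan, or power term.
Check: d/du[- \frac{\log{\left(u - 2 \right)}}{32} + \frac{\log{\left(u - 1 \right)}}{30} + \frac{\log{\left(u + 2 \right)}}{96} - \frac{\log{\left(u^{2} + 4 \right)}}{160} + \frac{\operatorname{atan}{\left(\frac{u}{2} \right)}}{40}] = - \frac{u}{2 u^{5} - 2 u^{4} - 32 u + 32}, which equals f(u).

An antiderivative is F(u) = - \frac{\log{\left(u - 2 \right)}}{32} + \frac{\log{\left(u - 1 \right)}}{30} + \frac{\log{\left(u + 2 \right)}}{96} - \frac{\log{\left(u^{2} + 4 \right)}}{160} + \frac{\operatorname{atan}{\left(\frac{u}{2} \right)}}{40}.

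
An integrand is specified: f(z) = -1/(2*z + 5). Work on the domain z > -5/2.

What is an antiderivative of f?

For F(z) to be correct the identity F'(z) - f(z) = 0 must hold.
Check: d/dz[-log(2*z + 5)/2] = -1/(2*z + 5) = f(z).

An antiderivative is F(z) = -log(2*z + 5)/2.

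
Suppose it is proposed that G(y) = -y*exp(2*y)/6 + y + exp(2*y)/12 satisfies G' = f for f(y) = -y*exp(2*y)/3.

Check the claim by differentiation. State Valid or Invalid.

Invalid: d/dy[G] - f = 1, which is not 0.

d/dy[G] = -y*exp(2*y)/3 + 1
d/dy[G] - f(y) = 1 != 0.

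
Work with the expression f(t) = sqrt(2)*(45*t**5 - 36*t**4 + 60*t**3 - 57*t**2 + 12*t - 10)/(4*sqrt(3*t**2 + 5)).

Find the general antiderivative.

f has the shape u'v + uv' for u = -sqrt(3*t**2/2 + 5/2) and v = -3*t**4/2 + 3*t**3/2 + t - 2 — it is the derivative of the product u*v.
Check: d/dt[sqrt(2)*sqrt(3*t**2 + 5)*(3*t**4 - 3*t**3 - 2*t + 4)/4] = (45*sqrt(2)*t**5 - 36*sqrt(2)*t**4 + 60*sqrt(2)*t**3 - 57*sqrt(2)*t**2 + 12*sqrt(2)*t - 10*sqrt(2))/(4*sqrt(3*t**2 + 5)), which equals f(t).

F(t) = sqrt(2)*sqrt(3*t**2 + 5)*(3*t**4 - 3*t**3 - 2*t + 4)/4 + C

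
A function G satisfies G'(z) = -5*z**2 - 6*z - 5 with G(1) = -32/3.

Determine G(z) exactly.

G(z) = -5*z**3/3 - 3*z**2 - 5*z - 1

The integrand splits into summands that can be handled one at a time.
A general antiderivative is -5*z**3/3 - 3*z**2 - 5*z + C.
The condition gives C = -32/3 - (-29/3) = -1.
So G(z) = -5*z**3/3 - 3*z**2 - 5*z - 1.
Check: d/dz[-5*z**3/3 - 3*z**2 - 5*z - 1] = -5*z**2 - 6*z - 5 = G'(z).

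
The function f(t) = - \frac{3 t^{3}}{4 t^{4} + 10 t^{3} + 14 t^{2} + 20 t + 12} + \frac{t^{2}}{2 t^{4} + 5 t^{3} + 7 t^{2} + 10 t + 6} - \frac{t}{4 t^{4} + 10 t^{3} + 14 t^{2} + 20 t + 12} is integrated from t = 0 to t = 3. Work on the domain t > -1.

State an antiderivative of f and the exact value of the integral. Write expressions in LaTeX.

Antiderivative: F(t) = \log{\left(t + 1 \right)} - \frac{129 \log{\left(t + \frac{3}{2} \right)}}{68} + \frac{5 \log{\left(t^{2} + 2 \right)}}{68} + \frac{9 \sqrt{2} \operatorname{atan}{\left(\frac{\sqrt{2} t}{2} \right)}}{34}; value = - \frac{129 \log{\left(\frac{9}{2} \right)}}{68} - \frac{5 \log{\left(2 \right)}}{68} + \frac{5 \log{\left(11 \right)}}{68} + \frac{9 \sqrt{2} \operatorname{atan}{\left(\frac{3 \sqrt{2}}{2} \right)}}{34} + \frac{129 \log{\left(\frac{3}{2} \right)}}{68} + \log{\left(4 \right)}

Factor the denominator (2 \left(t + 1\right) \left(2 t + 3\right) \left(t^{2} + 2\right)) and decompose: f = \frac{5 t + 18}{34 \left(t^{2} + 2\right)} - \frac{129}{34 \left(2 t + 3\right)} + \frac{1}{t + 1}; each piece integrates to a log, atan, or power term.
F(t) = \log{\left(t + 1 \right)} - \frac{129 \log{\left(t + \frac{3}{2} \right)}}{68} + \frac{5 \log{\left(t^{2} + 2 \right)}}{68} + \frac{9 \sqrt{2} \operatorname{atan}{\left(\frac{\sqrt{2} t}{2} \right)}}{34} is an antiderivative of f.
Check: d/dt[\log{\left(t + 1 \right)} - \frac{129 \log{\left(t + \frac{3}{2} \right)}}{68} + \frac{5 \log{\left(t^{2} + 2 \right)}}{68} + \frac{9 \sqrt{2} \operatorname{atan}{\left(\frac{\sqrt{2} t}{2} \right)}}{34}] = \frac{- 3 t^{3} + 2 t^{2} - t}{4 t^{4} + 10 t^{3} + 14 t^{2} + 20 t + 12}, which equals f(t).
F(3) = - \frac{129 \log{\left(\frac{9}{2} \right)}}{68} + \frac{5 \log{\left(11 \right)}}{68} + \frac{9 \sqrt{2} \operatorname{atan}{\left(\frac{3 \sqrt{2}}{2} \right)}}{34} + \log{\left(4 \right)}; F(0) = - \frac{129 \log{\left(\frac{3}{2} \right)}}{68} + \frac{5 \log{\left(2 \right)}}{68}.
Integral = F(3) - F(0) = - \frac{129 \log{\left(\frac{9}{2} \right)}}{68} - \frac{5 \log{\left(2 \right)}}{68} + \frac{5 \log{\left(11 \right)}}{68} + \frac{9 \sqrt{2} \operatorname{atan}{\left(\frac{3 \sqrt{2}}{2} \right)}}{34} + \frac{129 \log{\left(\frac{3}{2} \right)}}{68} + \log{\left(4 \right)}.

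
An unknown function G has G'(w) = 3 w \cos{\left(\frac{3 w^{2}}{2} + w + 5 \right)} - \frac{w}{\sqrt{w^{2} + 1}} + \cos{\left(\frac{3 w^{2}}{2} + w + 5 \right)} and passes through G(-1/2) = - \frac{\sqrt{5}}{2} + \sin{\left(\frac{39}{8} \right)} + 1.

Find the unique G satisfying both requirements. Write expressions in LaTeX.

G(w) = - \sqrt{w^{2} + 1} + \sin{\left(\frac{3 w^{2}}{2} + w + 5 \right)} + 1

The integrand splits into summands that can be handled one at a time.
A general antiderivative is - \sqrt{w^{2} + 1} + \sin{\left(\frac{3 w^{2}}{2} + w + 5 \right)} + C.
The condition gives C = - \frac{\sqrt{5}}{2} + \sin{\left(\frac{39}{8} \right)} + 1 - (- \frac{\sqrt{5}}{2} + \sin{\left(\frac{39}{8} \right)}) = 1.
So G(w) = - \sqrt{w^{2} + 1} + \sin{\left(\frac{3 w^{2}}{2} + w + 5 \right)} + 1.
Check: d/dw[- \sqrt{w^{2} + 1} + \sin{\left(\frac{3 w^{2}}{2} + w + 5 \right)} + 1] = \frac{3 w \sqrt{w^{2} + 1} \cos{\left(\frac{3 w^{2}}{2} + w + 5 \right)} - w + \sqrt{w^{2} + 1} \cos{\left(\frac{3 w^{2}}{2} + w + 5 \right)}}{\sqrt{w^{2} + 1}}, which equals G'(w).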